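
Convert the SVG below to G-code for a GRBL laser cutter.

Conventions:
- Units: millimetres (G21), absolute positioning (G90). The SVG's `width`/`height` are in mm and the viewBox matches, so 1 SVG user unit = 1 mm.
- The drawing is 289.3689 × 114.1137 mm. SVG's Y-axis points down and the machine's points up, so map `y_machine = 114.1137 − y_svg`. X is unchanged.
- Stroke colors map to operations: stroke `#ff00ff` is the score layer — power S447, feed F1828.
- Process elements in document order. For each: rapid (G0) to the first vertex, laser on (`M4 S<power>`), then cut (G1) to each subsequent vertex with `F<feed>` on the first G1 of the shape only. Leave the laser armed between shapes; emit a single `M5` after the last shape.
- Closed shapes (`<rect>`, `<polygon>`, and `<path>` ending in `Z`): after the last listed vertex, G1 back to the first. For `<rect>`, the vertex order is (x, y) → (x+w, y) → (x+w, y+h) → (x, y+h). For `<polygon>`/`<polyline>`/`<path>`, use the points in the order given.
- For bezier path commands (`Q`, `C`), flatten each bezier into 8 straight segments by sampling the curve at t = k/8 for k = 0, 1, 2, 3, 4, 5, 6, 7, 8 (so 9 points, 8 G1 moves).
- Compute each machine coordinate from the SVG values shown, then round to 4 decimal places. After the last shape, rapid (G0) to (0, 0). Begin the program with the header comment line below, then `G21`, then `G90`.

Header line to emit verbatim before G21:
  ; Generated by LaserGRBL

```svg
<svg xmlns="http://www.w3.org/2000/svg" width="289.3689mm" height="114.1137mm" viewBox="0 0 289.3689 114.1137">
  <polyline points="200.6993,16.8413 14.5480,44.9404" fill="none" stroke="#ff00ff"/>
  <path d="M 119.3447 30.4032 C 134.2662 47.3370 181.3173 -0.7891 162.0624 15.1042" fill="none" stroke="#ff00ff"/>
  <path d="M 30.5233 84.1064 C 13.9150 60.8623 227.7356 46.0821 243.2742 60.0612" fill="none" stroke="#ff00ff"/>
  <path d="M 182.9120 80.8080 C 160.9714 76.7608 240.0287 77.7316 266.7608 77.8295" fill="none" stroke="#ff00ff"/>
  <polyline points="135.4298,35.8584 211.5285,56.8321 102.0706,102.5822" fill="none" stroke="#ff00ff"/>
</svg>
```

; Generated by LaserGRBL
G21
G90
G0 X200.6993 Y97.2724
M4 S447
G1 X14.5480 Y69.1733 F1828
G0 X119.3447 Y83.7105
M4 S447
G1 X126.2541 Y80.1579 F1828
G1 X135.0221 Y81.1920
G1 X144.4951 Y85.3002
G1 X153.5197 Y90.9698
G1 X160.9423 Y96.6882
G1 X165.6093 Y100.9427
G1 X166.3672 Y102.2207
G1 X162.0624 Y99.0095
G0 X30.5233 Y30.0073
M4 S447
G1 X34.2592 Y38.2875 F1828
G1 X54.5739 Y45.5363
G1 X86.4434 Y51.5159
G1 X124.8437 Y55.9886
G1 X164.7509 Y58.7164
G1 X201.1410 Y59.4616
G1 X228.9901 Y57.9862
G1 X243.2742 Y54.0525
G0 X182.9120 Y33.3057
M4 S447
G1 X179.1191 Y34.5997 F1828
G1 X182.9980 Y35.4923
G1 X192.7519 Y36.0525
G1 X206.5841 Y36.3494
G1 X222.6979 Y36.4519
G1 X239.2964 Y36.4292
G1 X254.5830 Y36.3503
G1 X266.7608 Y36.2842
G0 X135.4298 Y78.2553
M4 S447
G1 X211.5285 Y57.2816 F1828
G1 X102.0706 Y11.5315
M5
G0 X0.0000 Y0.0000

viewBox `0 0 289.3689 114.1137` with mm width/height → 1 unit = 1 mm. Flip: y_m = 114.1137 − y_svg.

**Shape 1** — `<polyline>` line segment, stroke `#ff00ff` → score (S447, F1828). Machine vertices: (200.6993,97.2724) → (14.5480,69.1733). Open path.

**Shape 2** — `<path>` cubic bezier, stroke `#ff00ff` → score (S447, F1828). Control points (SVG): P0=(119.3447,30.4032), P1=(134.2662,47.3370), P2=(181.3173,-0.7891), P3=(162.0624,15.1042); sampled at t=k/8. Machine vertices: (119.3447,83.7105) → (126.2541,80.1579) → (135.0221,81.1920) → (144.4951,85.3002) → (153.5197,90.9698) → (160.9423,96.6882) → (165.6093,100.9427) → (166.3672,102.2207) → (162.0624,99.0095). Open path.

**Shape 3** — `<path>` cubic bezier, stroke `#ff00ff` → score (S447, F1828). Control points (SVG): P0=(30.5233,84.1064), P1=(13.9150,60.8623), P2=(227.7356,46.0821), P3=(243.2742,60.0612); sampled at t=k/8. Machine vertices: (30.5233,30.0073) → (34.2592,38.2875) → (54.5739,45.5363) → (86.4434,51.5159) → (124.8437,55.9886) → (164.7509,58.7164) → (201.1410,59.4616) → (228.9901,57.9862) → (243.2742,54.0525). Open path.

**Shape 4** — `<path>` cubic bezier, stroke `#ff00ff` → score (S447, F1828). Control points (SVG): P0=(182.9120,80.8080), P1=(160.9714,76.7608), P2=(240.0287,77.7316), P3=(266.7608,77.8295); sampled at t=k/8. Machine vertices: (182.9120,33.3057) → (179.1191,34.5997) → (182.9980,35.4923) → (192.7519,36.0525) → (206.5841,36.3494) → (222.6979,36.4519) → (239.2964,36.4292) → (254.5830,36.3503) → (266.7608,36.2842). Open path.

**Shape 5** — `<polyline>` open polyline, stroke `#ff00ff` → score (S447, F1828). Machine vertices: (135.4298,78.2553) → (211.5285,57.2816) → (102.0706,11.5315). Open path.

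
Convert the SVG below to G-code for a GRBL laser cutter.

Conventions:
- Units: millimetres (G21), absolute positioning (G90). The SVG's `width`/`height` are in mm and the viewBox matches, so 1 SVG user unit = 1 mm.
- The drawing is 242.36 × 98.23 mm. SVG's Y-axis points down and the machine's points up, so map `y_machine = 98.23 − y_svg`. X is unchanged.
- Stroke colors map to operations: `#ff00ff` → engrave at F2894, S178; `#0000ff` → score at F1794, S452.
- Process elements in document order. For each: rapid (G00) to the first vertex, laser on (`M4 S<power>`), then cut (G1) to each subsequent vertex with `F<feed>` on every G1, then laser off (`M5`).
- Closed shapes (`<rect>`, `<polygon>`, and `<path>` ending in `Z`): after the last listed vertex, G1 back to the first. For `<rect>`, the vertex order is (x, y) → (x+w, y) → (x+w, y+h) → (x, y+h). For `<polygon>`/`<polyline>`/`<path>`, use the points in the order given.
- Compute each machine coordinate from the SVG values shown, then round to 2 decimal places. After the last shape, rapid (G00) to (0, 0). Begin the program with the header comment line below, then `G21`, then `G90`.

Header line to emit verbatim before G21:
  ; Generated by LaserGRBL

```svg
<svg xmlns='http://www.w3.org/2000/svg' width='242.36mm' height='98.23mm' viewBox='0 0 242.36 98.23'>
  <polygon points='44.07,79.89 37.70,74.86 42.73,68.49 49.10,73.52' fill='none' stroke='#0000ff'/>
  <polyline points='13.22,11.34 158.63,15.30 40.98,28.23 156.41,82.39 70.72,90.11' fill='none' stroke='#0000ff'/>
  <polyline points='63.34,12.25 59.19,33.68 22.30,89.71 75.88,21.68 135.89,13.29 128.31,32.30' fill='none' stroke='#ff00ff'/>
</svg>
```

Since the viewBox matches the mm dimensions, user units are millimetres directly. The only transform is the Y-flip y_m = 98.23 − y_svg.

Shape 1 is a regular polygon drawn with `<polygon>`. Its stroke #0000ff means score at S452, F1794. After flipping Y the toolpath is (44.07,18.34) → (37.70,23.37) → (42.73,29.74) → (49.10,24.71) → (44.07,18.34), returning to the start.

Shape 2 is a open polyline drawn with `<polyline>`. Its stroke #0000ff means score at S452, F1794. After flipping Y the toolpath is (13.22,86.89) → (158.63,82.93) → (40.98,70.00) → (156.41,15.84) → (70.72,8.12).

Shape 3 is a open polyline drawn with `<polyline>`. Its stroke #ff00ff means engrave at S178, F2894. After flipping Y the toolpath is (63.34,85.98) → (59.19,64.55) → (22.30,8.52) → (75.88,76.55) → (135.89,84.94) → (128.31,65.93).

; Generated by LaserGRBL
G21
G90
G00 X44.07 Y18.34
M4 S452
G1 X37.70 Y23.37 F1794
G1 X42.73 Y29.74 F1794
G1 X49.10 Y24.71 F1794
G1 X44.07 Y18.34 F1794
M5
G00 X13.22 Y86.89
M4 S452
G1 X158.63 Y82.93 F1794
G1 X40.98 Y70.00 F1794
G1 X156.41 Y15.84 F1794
G1 X70.72 Y8.12 F1794
M5
G00 X63.34 Y85.98
M4 S178
G1 X59.19 Y64.55 F2894
G1 X22.30 Y8.52 F2894
G1 X75.88 Y76.55 F2894
G1 X135.89 Y84.94 F2894
G1 X128.31 Y65.93 F2894
M5
G00 X0.00 Y0.00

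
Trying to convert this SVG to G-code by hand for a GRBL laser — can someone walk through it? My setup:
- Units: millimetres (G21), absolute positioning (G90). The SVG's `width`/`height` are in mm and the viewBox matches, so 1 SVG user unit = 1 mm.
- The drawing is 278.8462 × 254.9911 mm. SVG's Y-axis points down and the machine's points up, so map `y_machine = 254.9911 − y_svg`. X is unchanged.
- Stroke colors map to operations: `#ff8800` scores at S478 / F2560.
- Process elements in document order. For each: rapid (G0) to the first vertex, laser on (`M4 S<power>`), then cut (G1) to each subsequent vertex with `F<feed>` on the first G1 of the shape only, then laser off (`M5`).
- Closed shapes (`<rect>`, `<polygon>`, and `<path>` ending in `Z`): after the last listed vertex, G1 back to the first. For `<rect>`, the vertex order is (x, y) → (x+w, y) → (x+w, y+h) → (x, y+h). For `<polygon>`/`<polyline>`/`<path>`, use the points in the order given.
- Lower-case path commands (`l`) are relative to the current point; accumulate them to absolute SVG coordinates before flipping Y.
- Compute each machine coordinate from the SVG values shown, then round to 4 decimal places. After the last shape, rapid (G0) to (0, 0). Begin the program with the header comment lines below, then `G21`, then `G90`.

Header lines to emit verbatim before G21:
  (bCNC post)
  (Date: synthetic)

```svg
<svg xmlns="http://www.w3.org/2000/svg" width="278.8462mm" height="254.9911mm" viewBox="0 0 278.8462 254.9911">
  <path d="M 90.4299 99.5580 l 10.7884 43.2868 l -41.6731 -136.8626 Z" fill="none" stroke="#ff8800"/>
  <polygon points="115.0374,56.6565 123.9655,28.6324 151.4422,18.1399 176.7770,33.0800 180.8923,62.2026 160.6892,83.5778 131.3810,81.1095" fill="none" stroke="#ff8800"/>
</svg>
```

viewBox `0 0 278.8462 254.9911` with mm width/height → 1 unit = 1 mm. Flip: y_m = 254.9911 − y_svg.

**Shape 1** — `<path>` closed polygon, stroke `#ff8800` → score (S478, F2560). Machine vertices: (90.4299,155.4331) → (101.2183,112.1463) → (59.5452,249.0089) → (90.4299,155.4331). Closed: final G1 returns to the first vertex.

**Shape 2** — `<polygon>` regular polygon, stroke `#ff8800` → score (S478, F2560). Machine vertices: (115.0374,198.3346) → (123.9655,226.3587) → (151.4422,236.8512) → (176.7770,221.9111) → (180.8923,192.7885) → (160.6892,171.4133) → (131.3810,173.8816) → (115.0374,198.3346). Closed: final G1 returns to the first vertex.

(bCNC post)
(Date: synthetic)
G21
G90
G0 X90.4299 Y155.4331
M4 S478
G1 X101.2183 Y112.1463 F2560
G1 X59.5452 Y249.0089
G1 X90.4299 Y155.4331
M5
G0 X115.0374 Y198.3346
M4 S478
G1 X123.9655 Y226.3587 F2560
G1 X151.4422 Y236.8512
G1 X176.7770 Y221.9111
G1 X180.8923 Y192.7885
G1 X160.6892 Y171.4133
G1 X131.3810 Y173.8816
G1 X115.0374 Y198.3346
M5
G0 X0.0000 Y0.0000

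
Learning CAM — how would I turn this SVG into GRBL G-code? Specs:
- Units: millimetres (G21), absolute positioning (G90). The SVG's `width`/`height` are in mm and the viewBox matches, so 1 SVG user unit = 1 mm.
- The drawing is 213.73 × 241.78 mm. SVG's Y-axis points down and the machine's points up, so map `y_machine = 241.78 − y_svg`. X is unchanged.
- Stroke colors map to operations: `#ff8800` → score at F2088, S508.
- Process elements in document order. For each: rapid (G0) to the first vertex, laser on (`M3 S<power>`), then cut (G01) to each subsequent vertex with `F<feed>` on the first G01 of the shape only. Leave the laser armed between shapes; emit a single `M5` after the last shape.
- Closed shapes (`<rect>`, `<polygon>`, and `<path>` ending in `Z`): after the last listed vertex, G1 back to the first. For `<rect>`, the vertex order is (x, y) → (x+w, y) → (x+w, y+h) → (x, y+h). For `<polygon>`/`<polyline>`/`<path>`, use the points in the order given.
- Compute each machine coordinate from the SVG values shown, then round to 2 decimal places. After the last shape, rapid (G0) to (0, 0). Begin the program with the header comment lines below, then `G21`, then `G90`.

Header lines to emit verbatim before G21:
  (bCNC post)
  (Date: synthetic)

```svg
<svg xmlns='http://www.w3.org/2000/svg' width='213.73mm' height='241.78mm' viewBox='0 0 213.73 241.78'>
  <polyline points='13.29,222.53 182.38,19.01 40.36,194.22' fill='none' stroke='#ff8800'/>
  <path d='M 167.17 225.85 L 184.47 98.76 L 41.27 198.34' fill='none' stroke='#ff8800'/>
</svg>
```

(bCNC post)
(Date: synthetic)
G21
G90
G0 X13.29 Y19.25
M3 S508
G01 X182.38 Y222.77 F2088
G01 X40.36 Y47.56
G0 X167.17 Y15.93
M3 S508
G01 X184.47 Y143.02 F2088
G01 X41.27 Y43.44
M5
G0 X0.00 Y0.00

1 u = 1 mm; y_m = 241.78 − y.

[1] `<polyline>` open polyline, #ff8800→score S508 F2088: (13.29,19.25) → (182.38,222.77) → (40.36,47.56)

[2] `<path>` open polyline, #ff8800→score S508 F2088: (167.17,15.93) → (184.47,143.02) → (41.27,43.44)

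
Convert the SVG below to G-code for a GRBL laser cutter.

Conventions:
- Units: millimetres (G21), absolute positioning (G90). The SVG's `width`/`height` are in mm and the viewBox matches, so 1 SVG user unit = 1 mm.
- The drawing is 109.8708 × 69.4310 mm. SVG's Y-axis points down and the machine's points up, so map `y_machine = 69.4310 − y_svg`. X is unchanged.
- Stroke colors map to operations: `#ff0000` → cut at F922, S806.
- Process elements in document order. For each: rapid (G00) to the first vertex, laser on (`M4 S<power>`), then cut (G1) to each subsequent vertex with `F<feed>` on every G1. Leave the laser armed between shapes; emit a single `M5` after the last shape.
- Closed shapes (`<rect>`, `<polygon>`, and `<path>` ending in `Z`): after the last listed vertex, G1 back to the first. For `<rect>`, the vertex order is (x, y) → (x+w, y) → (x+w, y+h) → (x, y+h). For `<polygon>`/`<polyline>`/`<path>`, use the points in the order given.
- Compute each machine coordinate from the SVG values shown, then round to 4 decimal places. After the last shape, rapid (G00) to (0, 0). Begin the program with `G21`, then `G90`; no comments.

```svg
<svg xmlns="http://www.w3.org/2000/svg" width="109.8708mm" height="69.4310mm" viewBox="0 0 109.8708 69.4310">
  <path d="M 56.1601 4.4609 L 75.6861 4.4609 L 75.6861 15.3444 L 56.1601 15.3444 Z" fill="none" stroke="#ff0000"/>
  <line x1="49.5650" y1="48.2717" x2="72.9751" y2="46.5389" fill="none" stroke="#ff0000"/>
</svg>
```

G21
G90
G00 X56.1601 Y64.9701
M4 S806
G1 X75.6861 Y64.9701 F922
G1 X75.6861 Y54.0866 F922
G1 X56.1601 Y54.0866 F922
G1 X56.1601 Y64.9701 F922
G00 X49.5650 Y21.1593
M4 S806
G1 X72.9751 Y22.8921 F922
M5
G00 X0.0000 Y0.0000

viewBox `0 0 109.8708 69.4310` with mm width/height → 1 unit = 1 mm. Flip: y_m = 69.4310 − y_svg.

**Shape 1** — `<path>` rectangle, stroke `#ff0000` → cut (S806, F922). Machine vertices: (56.1601,64.9701) → (75.6861,64.9701) → (75.6861,54.0866) → (56.1601,54.0866) → (56.1601,64.9701). Closed: final G1 returns to the first vertex.

**Shape 2** — `<line>` line segment, stroke `#ff0000` → cut (S806, F922). Machine vertices: (49.5650,21.1593) → (72.9751,22.8921). Open path.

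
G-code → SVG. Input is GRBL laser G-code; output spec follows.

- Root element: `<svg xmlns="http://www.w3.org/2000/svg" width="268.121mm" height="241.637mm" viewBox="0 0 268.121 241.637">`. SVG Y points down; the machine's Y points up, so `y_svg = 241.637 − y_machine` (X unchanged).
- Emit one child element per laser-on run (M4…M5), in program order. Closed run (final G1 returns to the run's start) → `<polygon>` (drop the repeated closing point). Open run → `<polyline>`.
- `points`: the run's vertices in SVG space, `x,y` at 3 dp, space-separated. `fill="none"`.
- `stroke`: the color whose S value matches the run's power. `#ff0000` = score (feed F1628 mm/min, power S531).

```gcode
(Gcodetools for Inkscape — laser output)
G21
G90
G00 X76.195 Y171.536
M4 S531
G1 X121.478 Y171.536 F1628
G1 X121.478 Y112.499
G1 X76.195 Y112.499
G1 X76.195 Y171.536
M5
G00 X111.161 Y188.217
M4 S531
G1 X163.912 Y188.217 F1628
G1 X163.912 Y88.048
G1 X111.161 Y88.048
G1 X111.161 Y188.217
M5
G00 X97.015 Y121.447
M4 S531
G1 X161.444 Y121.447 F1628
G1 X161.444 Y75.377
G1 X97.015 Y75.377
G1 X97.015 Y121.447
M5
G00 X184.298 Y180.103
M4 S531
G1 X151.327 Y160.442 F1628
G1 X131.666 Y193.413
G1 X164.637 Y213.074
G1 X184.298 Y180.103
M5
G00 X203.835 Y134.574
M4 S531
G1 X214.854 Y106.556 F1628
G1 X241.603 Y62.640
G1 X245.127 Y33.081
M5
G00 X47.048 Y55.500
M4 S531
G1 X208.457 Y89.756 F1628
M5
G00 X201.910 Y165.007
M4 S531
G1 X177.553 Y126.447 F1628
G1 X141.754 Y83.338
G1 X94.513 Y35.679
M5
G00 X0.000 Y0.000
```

y_svg = 241.637 − y_m. Every run uses S531, so all elements get stroke `#ff0000` (score).

[1] closed run; points: 76.195,70.101 121.478,70.101 121.478,129.138 76.195,129.138

[2] closed run; points: 111.161,53.420 163.912,53.420 163.912,153.589 111.161,153.589

[3] closed run; points: 97.015,120.190 161.444,120.190 161.444,166.260 97.015,166.260

[4] closed run; points: 184.298,61.534 151.327,81.195 131.666,48.224 164.637,28.563

[5] open run; points: 203.835,107.063 214.854,135.081 241.603,178.997 245.127,208.556

[6] open run; points: 47.048,186.137 208.457,151.881

[7] open run; points: 201.910,76.630 177.553,115.190 141.754,158.299 94.513,205.958

<svg xmlns="http://www.w3.org/2000/svg" width="268.121mm" height="241.637mm" viewBox="0 0 268.121 241.637">
  <polygon points="76.195,70.101 121.478,70.101 121.478,129.138 76.195,129.138" fill="none" stroke="#ff0000"/>
  <polygon points="111.161,53.420 163.912,53.420 163.912,153.589 111.161,153.589" fill="none" stroke="#ff0000"/>
  <polygon points="97.015,120.190 161.444,120.190 161.444,166.260 97.015,166.260" fill="none" stroke="#ff0000"/>
  <polygon points="184.298,61.534 151.327,81.195 131.666,48.224 164.637,28.563" fill="none" stroke="#ff0000"/>
  <polyline points="203.835,107.063 214.854,135.081 241.603,178.997 245.127,208.556" fill="none" stroke="#ff0000"/>
  <polyline points="47.048,186.137 208.457,151.881" fill="none" stroke="#ff0000"/>
  <polyline points="201.910,76.630 177.553,115.190 141.754,158.299 94.513,205.958" fill="none" stroke="#ff0000"/>
</svg>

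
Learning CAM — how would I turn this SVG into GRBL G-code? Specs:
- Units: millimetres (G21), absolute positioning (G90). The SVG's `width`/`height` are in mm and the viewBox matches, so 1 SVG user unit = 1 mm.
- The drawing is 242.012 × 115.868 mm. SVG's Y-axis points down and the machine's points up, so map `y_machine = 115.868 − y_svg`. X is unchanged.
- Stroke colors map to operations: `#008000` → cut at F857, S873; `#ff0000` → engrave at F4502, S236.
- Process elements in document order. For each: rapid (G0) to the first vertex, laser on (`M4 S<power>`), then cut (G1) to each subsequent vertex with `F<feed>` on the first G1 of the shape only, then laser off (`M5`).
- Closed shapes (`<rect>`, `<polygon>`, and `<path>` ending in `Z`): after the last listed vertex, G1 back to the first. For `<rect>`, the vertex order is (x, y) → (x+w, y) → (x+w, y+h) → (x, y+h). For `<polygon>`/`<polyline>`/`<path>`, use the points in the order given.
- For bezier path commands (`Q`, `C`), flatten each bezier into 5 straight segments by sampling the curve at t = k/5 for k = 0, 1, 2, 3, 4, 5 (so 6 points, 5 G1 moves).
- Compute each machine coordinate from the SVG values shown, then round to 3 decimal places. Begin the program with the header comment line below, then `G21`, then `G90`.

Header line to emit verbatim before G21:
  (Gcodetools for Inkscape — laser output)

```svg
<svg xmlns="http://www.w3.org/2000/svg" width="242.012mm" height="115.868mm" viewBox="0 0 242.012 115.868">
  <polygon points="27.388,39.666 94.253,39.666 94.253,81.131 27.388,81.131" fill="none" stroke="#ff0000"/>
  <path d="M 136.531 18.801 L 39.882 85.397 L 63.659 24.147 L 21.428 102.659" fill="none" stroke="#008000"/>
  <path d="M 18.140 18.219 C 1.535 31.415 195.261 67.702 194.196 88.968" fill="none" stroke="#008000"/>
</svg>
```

Since the viewBox matches the mm dimensions, user units are millimetres directly. The only transform is the Y-flip y_m = 115.868 − y_svg.

Shape 1 is a rectangle drawn with `<polygon>`. Its stroke #ff0000 means engrave at S236, F4502. After flipping Y the toolpath is (27.388,76.202) → (94.253,76.202) → (94.253,34.737) → (27.388,34.737) → (27.388,76.202), returning to the start.

Shape 2 is a open polyline drawn with `<path>`. Its stroke #008000 means cut at S873, F857. After flipping Y the toolpath is (136.531,97.067) → (39.882,30.471) → (63.659,91.721) → (21.428,13.209).

Shape 3 is a cubic bezier drawn with `<path>`. Its stroke #008000 means cut at S873, F857. After flipping Y the toolpath is (18.140,97.649) → (30.176,87.265) → (73.245,73.169) → (127.902,57.190) → (174.701,41.157) → (194.196,26.900).

(Gcodetools for Inkscape — laser output)
G21
G90
G0 X27.388 Y76.202
M4 S236
G1 X94.253 Y76.202 F4502
G1 X94.253 Y34.737
G1 X27.388 Y34.737
G1 X27.388 Y76.202
M5
G0 X136.531 Y97.067
M4 S873
G1 X39.882 Y30.471 F857
G1 X63.659 Y91.721
G1 X21.428 Y13.209
M5
G0 X18.140 Y97.649
M4 S873
G1 X30.176 Y87.265 F857
G1 X73.245 Y73.169
G1 X127.902 Y57.190
G1 X174.701 Y41.157
G1 X194.196 Y26.900
M5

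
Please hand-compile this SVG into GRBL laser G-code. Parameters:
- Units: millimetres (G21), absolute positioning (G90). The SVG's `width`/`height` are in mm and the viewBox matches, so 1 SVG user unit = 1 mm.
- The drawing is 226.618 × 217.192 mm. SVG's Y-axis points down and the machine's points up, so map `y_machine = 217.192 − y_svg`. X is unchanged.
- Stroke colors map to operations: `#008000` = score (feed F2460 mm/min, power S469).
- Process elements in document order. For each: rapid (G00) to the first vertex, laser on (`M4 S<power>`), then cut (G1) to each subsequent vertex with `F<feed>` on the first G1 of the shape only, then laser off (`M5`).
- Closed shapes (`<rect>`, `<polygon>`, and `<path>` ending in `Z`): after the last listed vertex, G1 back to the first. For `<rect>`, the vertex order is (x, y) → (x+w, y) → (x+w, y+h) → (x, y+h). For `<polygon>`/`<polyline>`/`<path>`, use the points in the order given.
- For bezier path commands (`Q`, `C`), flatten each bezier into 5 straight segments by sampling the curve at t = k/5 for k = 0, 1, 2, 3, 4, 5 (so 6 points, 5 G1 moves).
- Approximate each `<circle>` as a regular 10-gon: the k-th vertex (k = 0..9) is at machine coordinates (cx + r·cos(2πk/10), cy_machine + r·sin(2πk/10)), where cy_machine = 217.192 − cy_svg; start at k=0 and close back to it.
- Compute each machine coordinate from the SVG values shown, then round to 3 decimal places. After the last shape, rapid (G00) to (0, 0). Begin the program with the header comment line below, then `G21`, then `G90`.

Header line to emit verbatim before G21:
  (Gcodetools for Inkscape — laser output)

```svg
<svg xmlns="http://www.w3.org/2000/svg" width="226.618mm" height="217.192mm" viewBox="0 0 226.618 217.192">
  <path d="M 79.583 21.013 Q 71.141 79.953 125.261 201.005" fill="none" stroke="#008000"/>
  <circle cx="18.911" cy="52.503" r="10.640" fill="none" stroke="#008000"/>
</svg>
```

(Gcodetools for Inkscape — laser output)
G21
G90
G00 X79.583 Y196.179
M4 S469
G1 X78.709 Y170.119 F2460
G1 X82.839 Y139.089
G1 X91.975 Y103.091
G1 X106.115 Y62.123
G1 X125.261 Y16.187
M5
G00 X29.551 Y164.689
M4 S469
G1 X27.519 Y170.943 F2460
G1 X22.199 Y174.808
G1 X15.623 Y174.808
G1 X10.303 Y170.943
G1 X8.271 Y164.689
G1 X10.303 Y158.435
G1 X15.623 Y154.570
G1 X22.199 Y154.570
G1 X27.519 Y158.435
G1 X29.551 Y164.689
M5
G00 X0.000 Y0.000

viewBox `0 0 226.618 217.192` with mm width/height → 1 unit = 1 mm. Flip: y_m = 217.192 − y_svg.

**Shape 1** — `<path>` quadratic bezier, stroke `#008000` → score (S469, F2460). Control points (SVG): P0=(79.583,21.013), P1=(71.141,79.953), P2=(125.261,201.005); sampled at t=k/5. Machine vertices: (79.583,196.179) → (78.709,170.119) → (82.839,139.089) → (91.975,103.091) → (106.115,62.123) → (125.261,16.187). Open path.

**Shape 2** — `<circle>` circle, stroke `#008000` → score (S469, F2460). Machine vertices: (29.551,164.689) → (27.519,170.943) → (22.199,174.808) → (15.623,174.808) → (10.303,170.943) → (8.271,164.689) → (10.303,158.435) → (15.623,154.570) → (22.199,154.570) → (27.519,158.435) → (29.551,164.689). Closed: final G1 returns to the first vertex.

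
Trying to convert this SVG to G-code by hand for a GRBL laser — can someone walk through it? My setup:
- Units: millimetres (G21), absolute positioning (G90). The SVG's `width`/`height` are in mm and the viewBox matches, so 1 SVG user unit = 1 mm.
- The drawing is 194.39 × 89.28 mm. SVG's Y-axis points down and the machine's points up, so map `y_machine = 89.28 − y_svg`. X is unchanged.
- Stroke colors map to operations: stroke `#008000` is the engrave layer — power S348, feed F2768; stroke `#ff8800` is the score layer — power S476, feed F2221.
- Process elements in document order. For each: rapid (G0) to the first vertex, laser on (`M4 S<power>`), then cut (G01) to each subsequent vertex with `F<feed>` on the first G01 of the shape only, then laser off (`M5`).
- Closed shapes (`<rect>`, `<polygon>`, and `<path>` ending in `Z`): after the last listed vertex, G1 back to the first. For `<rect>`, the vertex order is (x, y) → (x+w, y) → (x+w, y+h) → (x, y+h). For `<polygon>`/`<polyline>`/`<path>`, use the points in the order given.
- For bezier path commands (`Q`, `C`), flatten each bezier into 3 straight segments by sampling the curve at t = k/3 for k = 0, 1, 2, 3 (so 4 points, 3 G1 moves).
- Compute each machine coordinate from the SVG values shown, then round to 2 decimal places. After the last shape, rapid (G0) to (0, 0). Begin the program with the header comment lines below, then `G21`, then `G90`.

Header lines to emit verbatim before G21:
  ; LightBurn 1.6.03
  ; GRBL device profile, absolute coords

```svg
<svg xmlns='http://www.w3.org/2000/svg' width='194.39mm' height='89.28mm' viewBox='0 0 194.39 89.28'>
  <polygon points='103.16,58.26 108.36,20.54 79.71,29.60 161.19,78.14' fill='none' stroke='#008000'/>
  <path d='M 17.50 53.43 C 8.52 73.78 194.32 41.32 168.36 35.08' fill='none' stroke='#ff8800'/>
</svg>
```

viewBox `0 0 194.39 89.28` with mm width/height → 1 unit = 1 mm. Flip: y_m = 89.28 − y_svg.

**Shape 1** — `<polygon>` closed polygon, stroke `#008000` → engrave (S348, F2768). Machine vertices: (103.16,31.02) → (108.36,68.74) → (79.71,59.68) → (161.19,11.14) → (103.16,31.02). Closed: final G1 returns to the first vertex.

**Shape 2** — `<path>` cubic bezier, stroke `#ff8800` → score (S476, F2221). Control points (SVG): P0=(17.50,53.43), P1=(8.52,73.78), P2=(194.32,41.32), P3=(168.36,35.08); sampled at t=k/3. Machine vertices: (17.50,35.85) → (58.39,30.18) → (138.79,42.15) → (168.36,54.20). Open path.

; LightBurn 1.6.03
; GRBL device profile, absolute coords
G21
G90
G0 X103.16 Y31.02
M4 S348
G01 X108.36 Y68.74 F2768
G01 X79.71 Y59.68
G01 X161.19 Y11.14
G01 X103.16 Y31.02
M5
G0 X17.50 Y35.85
M4 S476
G01 X58.39 Y30.18 F2221
G01 X138.79 Y42.15
G01 X168.36 Y54.20
M5
G0 X0.00 Y0.00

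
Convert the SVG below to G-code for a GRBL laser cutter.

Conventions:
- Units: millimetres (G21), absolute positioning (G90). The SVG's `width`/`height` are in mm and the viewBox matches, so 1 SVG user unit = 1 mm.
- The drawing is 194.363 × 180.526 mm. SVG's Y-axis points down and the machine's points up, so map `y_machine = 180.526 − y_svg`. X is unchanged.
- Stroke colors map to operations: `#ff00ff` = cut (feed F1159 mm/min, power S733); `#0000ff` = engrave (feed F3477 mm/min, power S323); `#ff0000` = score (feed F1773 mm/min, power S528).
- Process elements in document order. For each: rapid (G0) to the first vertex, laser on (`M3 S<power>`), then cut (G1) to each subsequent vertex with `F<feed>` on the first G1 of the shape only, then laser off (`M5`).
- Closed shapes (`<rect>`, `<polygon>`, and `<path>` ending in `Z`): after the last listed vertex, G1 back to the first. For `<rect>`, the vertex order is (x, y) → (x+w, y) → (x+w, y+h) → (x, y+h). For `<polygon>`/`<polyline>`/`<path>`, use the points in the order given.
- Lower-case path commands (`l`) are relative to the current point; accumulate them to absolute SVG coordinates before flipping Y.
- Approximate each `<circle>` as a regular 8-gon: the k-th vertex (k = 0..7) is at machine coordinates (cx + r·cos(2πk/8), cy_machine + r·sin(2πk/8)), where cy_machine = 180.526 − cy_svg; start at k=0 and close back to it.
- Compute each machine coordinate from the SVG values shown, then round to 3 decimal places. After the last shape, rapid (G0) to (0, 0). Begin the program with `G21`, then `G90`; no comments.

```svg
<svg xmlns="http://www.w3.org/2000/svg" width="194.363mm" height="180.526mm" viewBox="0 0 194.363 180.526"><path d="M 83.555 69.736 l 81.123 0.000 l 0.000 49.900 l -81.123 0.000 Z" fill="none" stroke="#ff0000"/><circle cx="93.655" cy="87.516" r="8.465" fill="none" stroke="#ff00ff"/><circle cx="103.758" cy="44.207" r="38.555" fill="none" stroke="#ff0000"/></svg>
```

viewBox `0 0 194.363 180.526` with mm width/height → 1 unit = 1 mm. Flip: y_m = 180.526 − y_svg.

**Shape 1** — `<path>` rectangle, stroke `#ff0000` → score (S528, F1773). Machine vertices: (83.555,110.790) → (164.678,110.790) → (164.678,60.890) → (83.555,60.890) → (83.555,110.790). Closed: final G1 returns to the first vertex.

**Shape 2** — `<circle>` circle, stroke `#ff00ff` → cut (S733, F1159). Machine vertices: (102.120,93.010) → (99.641,98.996) → (93.655,101.475) → (87.669,98.996) → (85.190,93.010) → (87.669,87.024) → (93.655,84.545) → (99.641,87.024) → (102.120,93.010). Closed: final G1 returns to the first vertex.

**Shape 3** — `<circle>` circle, stroke `#ff0000` → score (S528, F1773). Machine vertices: (142.313,136.319) → (131.021,163.582) → (103.758,174.874) → (76.495,163.582) → (65.203,136.319) → (76.495,109.056) → (103.758,97.764) → (131.021,109.056) → (142.313,136.319). Closed: final G1 returns to the first vertex.

G21
G90
G0 X83.555 Y110.790
M3 S528
G1 X164.678 Y110.790 F1773
G1 X164.678 Y60.890
G1 X83.555 Y60.890
G1 X83.555 Y110.790
M5
G0 X102.120 Y93.010
M3 S733
G1 X99.641 Y98.996 F1159
G1 X93.655 Y101.475
G1 X87.669 Y98.996
G1 X85.190 Y93.010
G1 X87.669 Y87.024
G1 X93.655 Y84.545
G1 X99.641 Y87.024
G1 X102.120 Y93.010
M5
G0 X142.313 Y136.319
M3 S528
G1 X131.021 Y163.582 F1773
G1 X103.758 Y174.874
G1 X76.495 Y163.582
G1 X65.203 Y136.319
G1 X76.495 Y109.056
G1 X103.758 Y97.764
G1 X131.021 Y109.056
G1 X142.313 Y136.319
M5
G0 X0.000 Y0.000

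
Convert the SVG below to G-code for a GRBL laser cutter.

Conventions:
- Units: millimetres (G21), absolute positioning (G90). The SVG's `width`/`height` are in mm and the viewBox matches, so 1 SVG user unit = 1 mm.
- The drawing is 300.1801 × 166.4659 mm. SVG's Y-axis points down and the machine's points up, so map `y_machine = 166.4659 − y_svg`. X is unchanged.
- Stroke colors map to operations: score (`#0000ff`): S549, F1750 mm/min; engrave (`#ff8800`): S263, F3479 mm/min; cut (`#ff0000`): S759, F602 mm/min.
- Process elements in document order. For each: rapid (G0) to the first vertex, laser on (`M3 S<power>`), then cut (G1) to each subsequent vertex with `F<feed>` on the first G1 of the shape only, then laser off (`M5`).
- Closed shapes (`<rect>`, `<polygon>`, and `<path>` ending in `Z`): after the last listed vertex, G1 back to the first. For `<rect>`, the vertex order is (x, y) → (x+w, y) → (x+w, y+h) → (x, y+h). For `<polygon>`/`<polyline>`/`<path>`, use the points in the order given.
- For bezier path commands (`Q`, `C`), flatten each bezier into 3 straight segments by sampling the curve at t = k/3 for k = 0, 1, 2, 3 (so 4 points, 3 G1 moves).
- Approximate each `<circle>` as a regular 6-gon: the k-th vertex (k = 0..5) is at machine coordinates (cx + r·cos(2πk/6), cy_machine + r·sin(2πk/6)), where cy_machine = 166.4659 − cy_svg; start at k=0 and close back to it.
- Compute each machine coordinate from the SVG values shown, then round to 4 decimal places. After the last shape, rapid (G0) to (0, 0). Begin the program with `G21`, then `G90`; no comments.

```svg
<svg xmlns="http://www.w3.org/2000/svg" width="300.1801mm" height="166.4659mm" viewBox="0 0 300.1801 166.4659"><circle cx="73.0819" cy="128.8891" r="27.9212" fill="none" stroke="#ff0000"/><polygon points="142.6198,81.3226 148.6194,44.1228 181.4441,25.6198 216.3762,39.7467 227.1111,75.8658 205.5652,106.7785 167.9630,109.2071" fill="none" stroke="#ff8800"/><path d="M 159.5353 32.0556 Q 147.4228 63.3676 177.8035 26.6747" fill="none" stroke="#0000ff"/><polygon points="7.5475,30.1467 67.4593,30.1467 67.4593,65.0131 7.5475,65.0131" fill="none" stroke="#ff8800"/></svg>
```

viewBox `0 0 300.1801 166.4659` with mm width/height → 1 unit = 1 mm. Flip: y_m = 166.4659 − y_svg.

**Shape 1** — `<circle>` circle, stroke `#ff0000` → cut (S759, F602). Machine vertices: (101.0031,37.5768) → (87.0425,61.7573) → (59.1213,61.7573) → (45.1607,37.5768) → (59.1213,13.3963) → (87.0425,13.3963) → (101.0031,37.5768). Closed: final G1 returns to the first vertex.

**Shape 2** — `<polygon>` regular polygon, stroke `#ff8800` → engrave (S263, F3479). Machine vertices: (142.6198,85.1433) → (148.6194,122.3431) → (181.4441,140.8461) → (216.3762,126.7192) → (227.1111,90.6001) → (205.5652,59.6874) → (167.9630,57.2588) → (142.6198,85.1433). Closed: final G1 returns to the first vertex.

**Shape 3** — `<path>` quadratic bezier, stroke `#0000ff` → score (S549, F1750). Control points (SVG): P0=(159.5353,32.0556), P1=(147.4228,63.3676), P2=(177.8035,26.6747); sampled at t=k/3. Machine vertices: (159.5353,134.4103) → (156.1818,121.0917) → (162.2712,122.8854) → (177.8035,139.7912). Open path.

**Shape 4** — `<polygon>` rectangle, stroke `#ff8800` → engrave (S263, F3479). Machine vertices: (7.5475,136.3192) → (67.4593,136.3192) → (67.4593,101.4528) → (7.5475,101.4528) → (7.5475,136.3192). Closed: final G1 returns to the first vertex.

G21
G90
G0 X101.0031 Y37.5768
M3 S759
G1 X87.0425 Y61.7573 F602
G1 X59.1213 Y61.7573
G1 X45.1607 Y37.5768
G1 X59.1213 Y13.3963
G1 X87.0425 Y13.3963
G1 X101.0031 Y37.5768
M5
G0 X142.6198 Y85.1433
M3 S263
G1 X148.6194 Y122.3431 F3479
G1 X181.4441 Y140.8461
G1 X216.3762 Y126.7192
G1 X227.1111 Y90.6001
G1 X205.5652 Y59.6874
G1 X167.9630 Y57.2588
G1 X142.6198 Y85.1433
M5
G0 X159.5353 Y134.4103
M3 S549
G1 X156.1818 Y121.0917 F1750
G1 X162.2712 Y122.8854
G1 X177.8035 Y139.7912
M5
G0 X7.5475 Y136.3192
M3 S263
G1 X67.4593 Y136.3192 F3479
G1 X67.4593 Y101.4528
G1 X7.5475 Y101.4528
G1 X7.5475 Y136.3192
M5
G0 X0.0000 Y0.0000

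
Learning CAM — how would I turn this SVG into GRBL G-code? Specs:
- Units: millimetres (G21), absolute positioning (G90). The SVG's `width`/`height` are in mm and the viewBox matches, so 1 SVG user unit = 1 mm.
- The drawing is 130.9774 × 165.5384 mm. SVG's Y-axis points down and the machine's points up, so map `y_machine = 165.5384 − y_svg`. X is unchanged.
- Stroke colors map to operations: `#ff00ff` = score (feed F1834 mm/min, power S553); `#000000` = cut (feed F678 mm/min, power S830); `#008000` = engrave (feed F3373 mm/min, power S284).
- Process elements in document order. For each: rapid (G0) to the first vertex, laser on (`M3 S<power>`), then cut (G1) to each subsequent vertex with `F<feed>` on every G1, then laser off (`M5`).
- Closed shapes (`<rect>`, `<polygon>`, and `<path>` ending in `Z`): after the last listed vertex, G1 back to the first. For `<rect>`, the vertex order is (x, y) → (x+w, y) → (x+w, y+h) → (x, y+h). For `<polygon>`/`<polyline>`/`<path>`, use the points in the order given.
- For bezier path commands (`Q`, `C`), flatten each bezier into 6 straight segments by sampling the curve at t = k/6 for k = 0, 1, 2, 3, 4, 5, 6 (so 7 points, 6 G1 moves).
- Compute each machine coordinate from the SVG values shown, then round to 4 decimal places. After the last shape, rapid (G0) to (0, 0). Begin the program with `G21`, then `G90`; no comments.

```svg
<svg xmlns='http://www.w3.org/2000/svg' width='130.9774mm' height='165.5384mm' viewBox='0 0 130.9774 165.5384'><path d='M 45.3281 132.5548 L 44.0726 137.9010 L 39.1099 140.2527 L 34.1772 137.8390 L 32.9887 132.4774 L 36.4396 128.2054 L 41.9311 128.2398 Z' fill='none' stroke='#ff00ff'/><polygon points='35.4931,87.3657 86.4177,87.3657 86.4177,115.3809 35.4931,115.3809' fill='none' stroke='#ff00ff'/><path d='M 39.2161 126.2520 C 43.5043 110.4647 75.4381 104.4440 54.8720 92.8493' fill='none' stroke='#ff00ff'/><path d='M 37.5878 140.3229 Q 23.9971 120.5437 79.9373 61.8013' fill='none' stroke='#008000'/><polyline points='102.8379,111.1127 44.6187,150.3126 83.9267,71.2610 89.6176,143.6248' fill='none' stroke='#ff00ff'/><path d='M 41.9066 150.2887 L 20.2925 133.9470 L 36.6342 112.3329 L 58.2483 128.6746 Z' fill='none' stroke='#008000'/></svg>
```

G21
G90
G0 X45.3281 Y32.9836
M3 S553
G1 X44.0726 Y27.6374 F1834
G1 X39.1099 Y25.2857 F1834
G1 X34.1772 Y27.6994 F1834
G1 X32.9887 Y33.0610 F1834
G1 X36.4396 Y37.3330 F1834
G1 X41.9311 Y37.2986 F1834
G1 X45.3281 Y32.9836 F1834
M5
G0 X35.4931 Y78.1727
M3 S553
G1 X86.4177 Y78.1727 F1834
G1 X86.4177 Y50.1575 F1834
G1 X35.4931 Y50.1575 F1834
G1 X35.4931 Y78.1727 F1834
M5
G0 X39.2161 Y39.2864
M3 S553
G1 X43.2930 Y46.4372 F1834
G1 X49.7511 Y52.3863 F1834
G1 X56.3644 Y57.5600 F1834
G1 X60.9065 Y62.3842 F1834
G1 X61.1511 Y67.2852 F1834
G1 X54.8720 Y72.6891 F1834
M5
G0 X37.5878 Y25.2155
M3 S284
G1 X34.9890 Y32.8909 F3373
G1 X36.2530 Y42.7309 F3373
G1 X41.3798 Y54.7355 F3373
G1 X50.3695 Y68.9047 F3373
G1 X63.2220 Y85.2386 F3373
G1 X79.9373 Y103.7371 F3373
M5
G0 X102.8379 Y54.4257
M3 S553
G1 X44.6187 Y15.2258 F1834
G1 X83.9267 Y94.2774 F1834
G1 X89.6176 Y21.9136 F1834
M5
G0 X41.9066 Y15.2497
M3 S284
G1 X20.2925 Y31.5914 F3373
G1 X36.6342 Y53.2055 F3373
G1 X58.2483 Y36.8638 F3373
G1 X41.9066 Y15.2497 F3373
M5
G0 X0.0000 Y0.0000

1 u = 1 mm; y_m = 165.5384 − y.

[1] `<path>` regular polygon, #ff00ff→score S553 F1834: (45.3281,32.9836) → (44.0726,27.6374) → (39.1099,25.2857) → (34.1772,27.6994) → (32.9887,33.0610) → (36.4396,37.3330) → (41.9311,37.2986) → (45.3281,32.9836) (closed)

[2] `<polygon>` rectangle, #ff00ff→score S553 F1834: (35.4931,78.1727) → (86.4177,78.1727) → (86.4177,50.1575) → (35.4931,50.1575) → (35.4931,78.1727) (closed)

[3] `<path>` cubic bezier, #ff00ff→score S553 F1834: (39.2161,39.2864) → (43.2930,46.4372) → (49.7511,52.3863) → (56.3644,57.5600) → (60.9065,62.3842) → (61.1511,67.2852) → (54.8720,72.6891)

[4] `<path>` quadratic bezier, #008000→engrave S284 F3373: (37.5878,25.2155) → (34.9890,32.8909) → (36.2530,42.7309) → (41.3798,54.7355) → (50.3695,68.9047) → (63.2220,85.2386) → (79.9373,103.7371)

[5] `<polyline>` open polyline, #ff00ff→score S553 F1834: (102.8379,54.4257) → (44.6187,15.2258) → (83.9267,94.2774) → (89.6176,21.9136)

[6] `<path>` regular polygon, #008000→engrave S284 F3373: (41.9066,15.2497) → (20.2925,31.5914) → (36.6342,53.2055) → (58.2483,36.8638) → (41.9066,15.2497) (closed)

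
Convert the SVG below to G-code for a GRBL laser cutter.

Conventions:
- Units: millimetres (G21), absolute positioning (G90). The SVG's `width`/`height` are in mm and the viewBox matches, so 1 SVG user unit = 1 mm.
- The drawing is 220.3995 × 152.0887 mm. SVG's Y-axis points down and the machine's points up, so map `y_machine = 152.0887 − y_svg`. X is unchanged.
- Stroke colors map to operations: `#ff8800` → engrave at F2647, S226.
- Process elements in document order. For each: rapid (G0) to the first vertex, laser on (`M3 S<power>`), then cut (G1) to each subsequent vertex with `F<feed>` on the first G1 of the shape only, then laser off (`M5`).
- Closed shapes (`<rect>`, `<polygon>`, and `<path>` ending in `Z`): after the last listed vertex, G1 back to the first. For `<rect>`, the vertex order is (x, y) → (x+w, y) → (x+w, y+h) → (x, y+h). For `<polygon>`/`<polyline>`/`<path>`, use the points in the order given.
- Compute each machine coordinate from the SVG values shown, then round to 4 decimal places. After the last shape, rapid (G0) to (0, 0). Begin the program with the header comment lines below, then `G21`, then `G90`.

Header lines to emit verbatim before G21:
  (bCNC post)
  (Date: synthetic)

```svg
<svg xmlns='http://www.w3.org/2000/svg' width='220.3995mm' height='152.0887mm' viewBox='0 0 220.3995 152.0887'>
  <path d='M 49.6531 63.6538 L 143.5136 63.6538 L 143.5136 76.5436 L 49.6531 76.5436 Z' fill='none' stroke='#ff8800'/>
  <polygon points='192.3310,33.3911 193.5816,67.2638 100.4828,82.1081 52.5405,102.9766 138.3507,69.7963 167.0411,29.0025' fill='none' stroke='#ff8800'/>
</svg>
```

viewBox `0 0 220.3995 152.0887` with mm width/height → 1 unit = 1 mm. Flip: y_m = 152.0887 − y_svg.

**Shape 1** — `<path>` rectangle, stroke `#ff8800` → engrave (S226, F2647). Machine vertices: (49.6531,88.4349) → (143.5136,88.4349) → (143.5136,75.5451) → (49.6531,75.5451) → (49.6531,88.4349). Closed: final G1 returns to the first vertex.

**Shape 2** — `<polygon>` closed polygon, stroke `#ff8800` → engrave (S226, F2647). Machine vertices: (192.3310,118.6976) → (193.5816,84.8249) → (100.4828,69.9806) → (52.5405,49.1121) → (138.3507,82.2924) → (167.0411,123.0862) → (192.3310,118.6976). Closed: final G1 returns to the first vertex.

(bCNC post)
(Date: synthetic)
G21
G90
G0 X49.6531 Y88.4349
M3 S226
G1 X143.5136 Y88.4349 F2647
G1 X143.5136 Y75.5451
G1 X49.6531 Y75.5451
G1 X49.6531 Y88.4349
M5
G0 X192.3310 Y118.6976
M3 S226
G1 X193.5816 Y84.8249 F2647
G1 X100.4828 Y69.9806
G1 X52.5405 Y49.1121
G1 X138.3507 Y82.2924
G1 X167.0411 Y123.0862
G1 X192.3310 Y118.6976
M5
G0 X0.0000 Y0.0000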